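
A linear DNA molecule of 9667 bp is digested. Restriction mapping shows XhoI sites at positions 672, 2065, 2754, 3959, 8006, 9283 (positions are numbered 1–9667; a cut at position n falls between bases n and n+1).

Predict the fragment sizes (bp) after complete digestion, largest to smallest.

Linear molecule, 6 cuts → 7 fragments:
  672 − 0 = 672 bp
  2065 − 672 = 1393 bp
  2754 − 2065 = 689 bp
  3959 − 2754 = 1205 bp
  8006 − 3959 = 4047 bp
  9283 − 8006 = 1277 bp
  9667 − 9283 = 384 bp
Sorted largest to smallest: 4047, 1393, 1277, 1205, 689, 672, 384 bp.

4047, 1393, 1277, 1205, 689, 672, 384 bp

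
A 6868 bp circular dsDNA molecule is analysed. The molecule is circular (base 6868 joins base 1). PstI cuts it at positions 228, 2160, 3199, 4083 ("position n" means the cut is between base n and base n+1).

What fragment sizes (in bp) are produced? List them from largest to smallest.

Circular molecule, 4 cuts → 4 fragments:
  2160 − 228 = 1932 bp
  3199 − 2160 = 1039 bp
  4083 − 3199 = 884 bp
  wrap: 6868 − 4083 + 228 = 3013 bp
Sorted largest to smallest: 3013, 1932, 1039, 884 bp.

3013, 1932, 1039, 884 bp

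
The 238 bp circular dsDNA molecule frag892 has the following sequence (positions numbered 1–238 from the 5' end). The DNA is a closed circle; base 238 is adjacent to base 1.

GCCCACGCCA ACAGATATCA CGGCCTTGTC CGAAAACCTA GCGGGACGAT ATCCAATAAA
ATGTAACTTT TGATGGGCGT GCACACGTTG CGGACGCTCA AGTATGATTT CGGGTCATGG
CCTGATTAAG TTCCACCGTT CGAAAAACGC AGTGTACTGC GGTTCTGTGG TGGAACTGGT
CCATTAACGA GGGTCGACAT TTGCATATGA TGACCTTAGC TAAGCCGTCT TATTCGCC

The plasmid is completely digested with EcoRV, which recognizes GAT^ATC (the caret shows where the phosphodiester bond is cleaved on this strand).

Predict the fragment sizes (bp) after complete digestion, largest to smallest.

EcoRV sites (GATATC) start at positions 14, 48.
EcoRV cuts after base 3 of each site, so after positions 16, 50.
Circular molecule, 2 cuts → 2 fragments:
  17–50 → 34 bp
  51–238 then 1–16 → 188 + 16 = 204 bp
Sorted largest to smallest: 204, 34 bp.

204, 34 bp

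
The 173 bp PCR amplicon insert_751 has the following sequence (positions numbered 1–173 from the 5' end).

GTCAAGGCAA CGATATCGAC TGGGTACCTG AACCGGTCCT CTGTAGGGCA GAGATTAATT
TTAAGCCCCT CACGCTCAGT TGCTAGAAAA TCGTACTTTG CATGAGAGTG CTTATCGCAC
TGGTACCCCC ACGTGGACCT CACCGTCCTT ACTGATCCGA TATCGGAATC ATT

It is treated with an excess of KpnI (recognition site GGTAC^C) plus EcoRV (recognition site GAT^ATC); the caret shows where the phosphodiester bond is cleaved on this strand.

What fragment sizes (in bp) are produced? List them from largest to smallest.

99, 35, 14, 13, 12 bp

KpnI sites (GGTACC) start at positions 23, 122.
KpnI cuts after base 5 of each site (before the last base), so after positions 27, 126.
EcoRV sites (GATATC) start at positions 12, 159.
EcoRV cuts after base 3 of each site, so after positions 14, 161.
Combined cut positions: 14, 27, 126, 161.
Linear molecule, 4 cuts → 5 fragments:
  1–14 → 14 bp
  15–27 → 13 bp
  28–126 → 99 bp
  127–161 → 35 bp
  162–173 → 12 bp
Sorted largest to smallest: 99, 35, 14, 13, 12 bp.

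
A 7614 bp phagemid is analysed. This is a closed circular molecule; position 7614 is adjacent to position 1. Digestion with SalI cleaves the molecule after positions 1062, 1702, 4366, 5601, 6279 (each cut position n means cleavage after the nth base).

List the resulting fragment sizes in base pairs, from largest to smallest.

2664, 2397, 1235, 678, 640 bp

Circular molecule, 5 cuts → 5 fragments:
  1702 − 1062 = 640 bp
  4366 − 1702 = 2664 bp
  5601 − 4366 = 1235 bp
  6279 − 5601 = 678 bp
  wrap: 7614 − 6279 + 1062 = 2397 bp
Sorted largest to smallest: 2664, 2397, 1235, 678, 640 bp.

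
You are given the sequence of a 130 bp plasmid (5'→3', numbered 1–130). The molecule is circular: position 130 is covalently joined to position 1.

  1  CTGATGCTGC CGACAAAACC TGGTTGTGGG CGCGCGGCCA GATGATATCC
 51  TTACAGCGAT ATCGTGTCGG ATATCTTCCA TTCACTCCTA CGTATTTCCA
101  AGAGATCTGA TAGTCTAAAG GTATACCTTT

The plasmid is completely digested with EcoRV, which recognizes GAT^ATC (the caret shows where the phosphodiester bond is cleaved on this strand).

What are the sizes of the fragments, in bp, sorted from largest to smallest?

EcoRV sites (GATATC) start at positions 44, 58, 70.
EcoRV cuts after base 3 of each site, so after positions 46, 60, 72.
Circular molecule, 3 cuts → 3 fragments:
  47–60 → 14 bp
  61–72 → 12 bp
  73–130 then 1–46 → 58 + 46 = 104 bp
Sorted largest to smallest: 104, 14, 12 bp.

104, 14, 12 bp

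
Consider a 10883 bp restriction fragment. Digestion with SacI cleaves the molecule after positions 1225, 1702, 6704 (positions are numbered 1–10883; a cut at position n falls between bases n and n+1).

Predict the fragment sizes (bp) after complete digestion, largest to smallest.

Linear molecule, 3 cuts → 4 fragments:
  1225 − 0 = 1225 bp
  1702 − 1225 = 477 bp
  6704 − 1702 = 5002 bp
  10883 − 6704 = 4179 bp
Sorted largest to smallest: 5002, 4179, 1225, 477 bp.

5002, 4179, 1225, 477 bp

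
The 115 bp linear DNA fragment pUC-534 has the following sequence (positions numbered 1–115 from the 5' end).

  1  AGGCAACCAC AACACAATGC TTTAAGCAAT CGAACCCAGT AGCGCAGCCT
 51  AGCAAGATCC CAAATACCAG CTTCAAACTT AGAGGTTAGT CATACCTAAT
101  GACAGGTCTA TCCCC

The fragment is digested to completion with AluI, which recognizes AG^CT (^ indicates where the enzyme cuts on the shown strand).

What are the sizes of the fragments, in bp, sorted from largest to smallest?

The AluI site (AGCT) starts at position 69.
AluI cuts after base 2 of each site, so after position 70.
Linear molecule, 1 cut → 2 fragments:
  1–70 → 70 bp
  71–115 → 45 bp
Sorted largest to smallest: 70, 45 bp.

70, 45 bp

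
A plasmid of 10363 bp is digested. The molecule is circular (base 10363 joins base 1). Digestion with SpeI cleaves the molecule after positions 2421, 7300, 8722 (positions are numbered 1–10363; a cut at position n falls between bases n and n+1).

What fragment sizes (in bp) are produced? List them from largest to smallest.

4879, 4062, 1422 bp

Circular molecule, 3 cuts → 3 fragments:
  7300 − 2421 = 4879 bp
  8722 − 7300 = 1422 bp
  wrap: 10363 − 8722 + 2421 = 4062 bp
Sorted largest to smallest: 4879, 4062, 1422 bp.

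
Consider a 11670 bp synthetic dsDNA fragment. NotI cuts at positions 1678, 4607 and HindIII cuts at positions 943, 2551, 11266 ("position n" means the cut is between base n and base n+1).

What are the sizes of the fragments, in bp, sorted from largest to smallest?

6659, 2056, 943, 873, 735, 404 bp

Combined cut positions (sorted): 943, 1678, 2551, 4607, 11266.
Linear molecule, 5 cuts → 6 fragments:
  943 − 0 = 943 bp
  1678 − 943 = 735 bp
  2551 − 1678 = 873 bp
  4607 − 2551 = 2056 bp
  11266 − 4607 = 6659 bp
  11670 − 11266 = 404 bp
Sorted largest to smallest: 6659, 2056, 943, 873, 735, 404 bp.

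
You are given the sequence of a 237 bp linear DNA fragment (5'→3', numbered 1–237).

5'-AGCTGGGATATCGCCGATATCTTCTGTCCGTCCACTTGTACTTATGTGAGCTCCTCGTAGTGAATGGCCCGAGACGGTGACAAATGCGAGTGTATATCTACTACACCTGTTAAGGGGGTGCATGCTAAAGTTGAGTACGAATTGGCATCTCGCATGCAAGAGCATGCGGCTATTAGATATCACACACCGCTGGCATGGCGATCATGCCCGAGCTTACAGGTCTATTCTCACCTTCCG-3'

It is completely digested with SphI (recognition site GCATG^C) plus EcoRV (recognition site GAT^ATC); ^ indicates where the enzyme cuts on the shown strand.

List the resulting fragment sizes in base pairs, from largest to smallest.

106, 59, 32, 12, 10, 9, 9 bp

SphI sites (GCATGC) start at positions 120, 152, 162.
SphI cuts after base 5 of each site (before the last base), so after positions 124, 156, 166.
EcoRV sites (GATATC) start at positions 7, 16, 176.
EcoRV cuts after base 3 of each site, so after positions 9, 18, 178.
Combined cut positions: 9, 18, 124, 156, 166, 178.
Linear molecule, 6 cuts → 7 fragments:
  1–9 → 9 bp
  10–18 → 9 bp
  19–124 → 106 bp
  125–156 → 32 bp
  157–166 → 10 bp
  167–178 → 12 bp
  179–237 → 59 bp
Sorted largest to smallest: 106, 59, 32, 12, 10, 9, 9 bp.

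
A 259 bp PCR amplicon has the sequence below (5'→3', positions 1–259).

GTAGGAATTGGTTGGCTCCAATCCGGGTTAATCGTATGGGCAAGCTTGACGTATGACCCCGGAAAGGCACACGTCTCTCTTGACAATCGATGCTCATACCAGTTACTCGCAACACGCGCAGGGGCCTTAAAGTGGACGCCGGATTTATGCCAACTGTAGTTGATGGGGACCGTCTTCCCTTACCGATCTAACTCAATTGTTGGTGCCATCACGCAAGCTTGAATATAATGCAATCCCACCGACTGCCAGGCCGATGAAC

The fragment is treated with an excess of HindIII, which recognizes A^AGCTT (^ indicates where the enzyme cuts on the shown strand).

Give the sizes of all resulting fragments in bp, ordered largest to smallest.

173, 44, 42 bp

HindIII sites (AAGCTT) start at positions 42, 215.
HindIII cuts after the first base of each site, so after positions 42, 215.
Linear molecule, 2 cuts → 3 fragments:
  1–42 → 42 bp
  43–215 → 173 bp
  216–259 → 44 bp
Sorted largest to smallest: 173, 44, 42 bp.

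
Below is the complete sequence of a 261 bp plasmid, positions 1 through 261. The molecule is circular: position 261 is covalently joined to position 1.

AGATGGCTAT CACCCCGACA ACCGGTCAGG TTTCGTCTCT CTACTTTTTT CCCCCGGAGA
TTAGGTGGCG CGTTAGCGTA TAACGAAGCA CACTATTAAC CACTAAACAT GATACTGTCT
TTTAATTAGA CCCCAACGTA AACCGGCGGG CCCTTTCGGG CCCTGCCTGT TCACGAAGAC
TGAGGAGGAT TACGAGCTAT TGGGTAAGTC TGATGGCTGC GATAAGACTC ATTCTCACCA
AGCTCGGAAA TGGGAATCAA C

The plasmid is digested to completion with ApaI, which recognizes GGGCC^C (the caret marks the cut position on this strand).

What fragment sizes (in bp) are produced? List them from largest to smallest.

ApaI sites (GGGCCC) start at positions 148, 158.
ApaI cuts after base 5 of each site (before the last base), so after positions 152, 162.
Circular molecule, 2 cuts → 2 fragments:
  153–162 → 10 bp
  163–261 then 1–152 → 99 + 152 = 251 bp
Sorted largest to smallest: 251, 10 bp.

251, 10 bp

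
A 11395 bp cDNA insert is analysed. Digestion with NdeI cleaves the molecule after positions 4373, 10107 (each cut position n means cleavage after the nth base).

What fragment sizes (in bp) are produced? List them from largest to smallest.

Linear molecule, 2 cuts → 3 fragments:
  4373 − 0 = 4373 bp
  10107 − 4373 = 5734 bp
  11395 − 10107 = 1288 bp
Sorted largest to smallest: 5734, 4373, 1288 bp.

5734, 4373, 1288 bp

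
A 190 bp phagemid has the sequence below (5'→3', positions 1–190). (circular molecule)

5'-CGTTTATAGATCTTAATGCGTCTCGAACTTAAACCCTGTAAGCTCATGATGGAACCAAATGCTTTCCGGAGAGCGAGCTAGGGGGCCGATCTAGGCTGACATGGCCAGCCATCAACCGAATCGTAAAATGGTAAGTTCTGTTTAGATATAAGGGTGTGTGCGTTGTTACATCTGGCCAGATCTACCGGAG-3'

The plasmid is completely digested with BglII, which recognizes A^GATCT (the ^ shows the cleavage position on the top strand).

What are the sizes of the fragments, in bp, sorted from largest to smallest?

170, 20 bp

BglII sites (AGATCT) start at positions 8, 178.
BglII cuts after the first base of each site, so after positions 8, 178.
Circular molecule, 2 cuts → 2 fragments:
  9–178 → 170 bp
  179–190 then 1–8 → 12 + 8 = 20 bp
Sorted largest to smallest: 170, 20 bp.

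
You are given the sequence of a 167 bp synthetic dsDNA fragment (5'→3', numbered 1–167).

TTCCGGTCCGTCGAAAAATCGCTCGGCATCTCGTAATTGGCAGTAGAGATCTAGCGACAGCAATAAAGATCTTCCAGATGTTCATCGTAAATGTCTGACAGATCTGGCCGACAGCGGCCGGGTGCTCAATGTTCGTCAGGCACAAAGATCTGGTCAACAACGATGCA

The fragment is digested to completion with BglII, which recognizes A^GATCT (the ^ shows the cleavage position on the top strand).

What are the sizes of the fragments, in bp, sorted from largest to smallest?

BglII sites (AGATCT) start at positions 47, 67, 100, 146.
BglII cuts after the first base of each site, so after positions 47, 67, 100, 146.
Linear molecule, 4 cuts → 5 fragments:
  1–47 → 47 bp
  48–67 → 20 bp
  68–100 → 33 bp
  101–146 → 46 bp
  147–167 → 21 bp
Sorted largest to smallest: 47, 46, 33, 21, 20 bp.

47, 46, 33, 21, 20 bp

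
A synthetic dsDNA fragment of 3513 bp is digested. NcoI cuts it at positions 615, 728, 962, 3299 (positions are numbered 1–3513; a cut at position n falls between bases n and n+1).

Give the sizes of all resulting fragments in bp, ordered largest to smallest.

Linear molecule, 4 cuts → 5 fragments:
  615 − 0 = 615 bp
  728 − 615 = 113 bp
  962 − 728 = 234 bp
  3299 − 962 = 2337 bp
  3513 − 3299 = 214 bp
Sorted largest to smallest: 2337, 615, 234, 214, 113 bp.

2337, 615, 234, 214, 113 bp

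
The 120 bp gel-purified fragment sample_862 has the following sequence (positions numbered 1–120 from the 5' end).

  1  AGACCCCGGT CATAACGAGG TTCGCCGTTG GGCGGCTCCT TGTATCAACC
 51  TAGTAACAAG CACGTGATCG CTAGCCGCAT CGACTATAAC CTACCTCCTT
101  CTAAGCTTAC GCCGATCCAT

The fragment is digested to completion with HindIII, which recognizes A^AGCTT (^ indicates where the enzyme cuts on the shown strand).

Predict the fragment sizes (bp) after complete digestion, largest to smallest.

103, 17 bp

The HindIII site (AAGCTT) starts at position 103.
HindIII cuts after the first base of each site, so after position 103.
Linear molecule, 1 cut → 2 fragments:
  1–103 → 103 bp
  104–120 → 17 bp
Sorted largest to smallest: 103, 17 bp.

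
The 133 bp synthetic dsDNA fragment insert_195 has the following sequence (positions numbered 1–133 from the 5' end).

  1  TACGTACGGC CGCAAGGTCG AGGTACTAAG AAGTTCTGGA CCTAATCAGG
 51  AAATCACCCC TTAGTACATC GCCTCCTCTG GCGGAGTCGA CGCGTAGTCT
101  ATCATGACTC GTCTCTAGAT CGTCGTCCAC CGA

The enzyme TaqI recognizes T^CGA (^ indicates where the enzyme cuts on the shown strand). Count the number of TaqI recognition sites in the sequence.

TCGA occurs starting at positions 18, 87.
TaqI cuts at 2 sites.

2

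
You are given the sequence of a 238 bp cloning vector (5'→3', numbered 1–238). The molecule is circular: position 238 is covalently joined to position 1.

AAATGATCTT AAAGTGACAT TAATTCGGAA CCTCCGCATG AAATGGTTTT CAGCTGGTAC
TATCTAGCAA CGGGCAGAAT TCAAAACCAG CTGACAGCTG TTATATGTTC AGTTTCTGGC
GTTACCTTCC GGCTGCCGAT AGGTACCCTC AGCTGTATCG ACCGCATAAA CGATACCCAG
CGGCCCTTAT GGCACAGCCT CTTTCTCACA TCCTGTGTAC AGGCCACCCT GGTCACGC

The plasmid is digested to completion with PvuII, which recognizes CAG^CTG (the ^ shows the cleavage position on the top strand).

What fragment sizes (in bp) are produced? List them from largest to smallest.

139, 55, 37, 7 bp

PvuII sites (CAGCTG) start at positions 51, 88, 95, 150.
PvuII cuts after base 3 of each site, so after positions 53, 90, 97, 152.
Circular molecule, 4 cuts → 4 fragments:
  54–90 → 37 bp
  91–97 → 7 bp
  98–152 → 55 bp
  153–238 then 1–53 → 86 + 53 = 139 bp
Sorted largest to smallest: 139, 55, 37, 7 bp.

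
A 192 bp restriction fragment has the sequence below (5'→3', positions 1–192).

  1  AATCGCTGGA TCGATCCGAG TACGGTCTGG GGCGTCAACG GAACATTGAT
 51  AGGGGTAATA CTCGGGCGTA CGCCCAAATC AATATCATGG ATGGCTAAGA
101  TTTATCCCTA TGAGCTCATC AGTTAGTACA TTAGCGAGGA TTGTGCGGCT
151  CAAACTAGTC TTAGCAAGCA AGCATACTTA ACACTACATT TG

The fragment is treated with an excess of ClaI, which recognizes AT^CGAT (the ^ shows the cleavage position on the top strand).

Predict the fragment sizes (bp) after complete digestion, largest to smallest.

181, 11 bp

The ClaI site (ATCGAT) starts at position 10.
ClaI cuts after base 2 of each site, so after position 11.
Linear molecule, 1 cut → 2 fragments:
  1–11 → 11 bp
  12–192 → 181 bp
Sorted largest to smallest: 181, 11 bp.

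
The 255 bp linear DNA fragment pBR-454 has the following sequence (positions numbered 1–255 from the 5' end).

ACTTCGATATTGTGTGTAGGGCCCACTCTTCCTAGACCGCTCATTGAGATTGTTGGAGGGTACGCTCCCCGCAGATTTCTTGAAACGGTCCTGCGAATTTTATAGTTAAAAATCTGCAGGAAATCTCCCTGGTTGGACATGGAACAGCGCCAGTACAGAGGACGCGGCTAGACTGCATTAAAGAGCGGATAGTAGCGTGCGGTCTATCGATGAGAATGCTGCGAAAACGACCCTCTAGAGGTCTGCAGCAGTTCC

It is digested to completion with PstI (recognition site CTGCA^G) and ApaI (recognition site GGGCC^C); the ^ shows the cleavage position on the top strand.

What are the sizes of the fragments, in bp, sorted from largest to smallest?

129, 95, 23, 8 bp

PstI sites (CTGCAG) start at positions 114, 243.
PstI cuts after base 5 of each site (before the last base), so after positions 118, 247.
The ApaI site (GGGCCC) starts at position 19.
ApaI cuts after base 5 of each site (before the last base), so after position 23.
Combined cut positions: 23, 118, 247.
Linear molecule, 3 cuts → 4 fragments:
  1–23 → 23 bp
  24–118 → 95 bp
  119–247 → 129 bp
  248–255 → 8 bp
Sorted largest to smallest: 129, 95, 23, 8 bp.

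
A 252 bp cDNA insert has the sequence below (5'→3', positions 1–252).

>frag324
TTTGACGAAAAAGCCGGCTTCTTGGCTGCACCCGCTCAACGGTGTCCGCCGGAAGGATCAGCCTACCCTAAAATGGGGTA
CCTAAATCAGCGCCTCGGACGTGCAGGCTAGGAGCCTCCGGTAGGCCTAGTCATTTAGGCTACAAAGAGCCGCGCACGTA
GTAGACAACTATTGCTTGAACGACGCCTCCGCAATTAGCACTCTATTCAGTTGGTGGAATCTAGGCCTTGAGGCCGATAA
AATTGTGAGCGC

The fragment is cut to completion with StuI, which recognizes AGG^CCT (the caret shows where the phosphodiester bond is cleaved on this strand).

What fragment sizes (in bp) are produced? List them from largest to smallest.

StuI sites (AGGCCT) start at positions 123, 223.
StuI cuts after base 3 of each site, so after positions 125, 225.
Linear molecule, 2 cuts → 3 fragments:
  1–125 → 125 bp
  126–225 → 100 bp
  226–252 → 27 bp
Sorted largest to smallest: 125, 100, 27 bp.

125, 100, 27 bp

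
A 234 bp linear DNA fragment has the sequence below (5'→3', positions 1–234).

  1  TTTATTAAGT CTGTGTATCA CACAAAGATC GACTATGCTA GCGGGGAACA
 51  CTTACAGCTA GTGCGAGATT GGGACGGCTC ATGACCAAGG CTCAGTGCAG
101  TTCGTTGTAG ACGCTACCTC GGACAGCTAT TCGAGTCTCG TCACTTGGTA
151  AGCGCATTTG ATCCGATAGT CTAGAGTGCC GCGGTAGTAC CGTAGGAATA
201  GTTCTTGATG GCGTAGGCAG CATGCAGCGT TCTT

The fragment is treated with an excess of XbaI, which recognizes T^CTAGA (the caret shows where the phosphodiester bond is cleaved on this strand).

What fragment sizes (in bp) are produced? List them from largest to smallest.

The XbaI site (TCTAGA) starts at position 170.
XbaI cuts after the first base of each site, so after position 170.
Linear molecule, 1 cut → 2 fragments:
  1–170 → 170 bp
  171–234 → 64 bp
Sorted largest to smallest: 170, 64 bp.

170, 64 bp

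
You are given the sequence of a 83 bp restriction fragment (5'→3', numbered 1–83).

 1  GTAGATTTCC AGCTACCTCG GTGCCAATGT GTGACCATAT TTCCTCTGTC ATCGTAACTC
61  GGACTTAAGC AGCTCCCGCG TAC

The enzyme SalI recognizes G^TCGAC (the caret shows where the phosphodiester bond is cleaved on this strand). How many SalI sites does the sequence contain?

No occurrence of GTCGAC is present in the sequence.
SalI does not cut: 0 sites.

0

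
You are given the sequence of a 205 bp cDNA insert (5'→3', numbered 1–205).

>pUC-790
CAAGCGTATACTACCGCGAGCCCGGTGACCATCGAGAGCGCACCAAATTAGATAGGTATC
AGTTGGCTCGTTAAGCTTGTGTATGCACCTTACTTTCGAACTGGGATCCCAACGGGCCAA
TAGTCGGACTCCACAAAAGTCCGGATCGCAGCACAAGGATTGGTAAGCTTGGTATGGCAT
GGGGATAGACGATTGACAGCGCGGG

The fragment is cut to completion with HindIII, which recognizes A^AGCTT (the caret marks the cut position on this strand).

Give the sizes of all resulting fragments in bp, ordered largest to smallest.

92, 73, 40 bp

HindIII sites (AAGCTT) start at positions 73, 165.
HindIII cuts after the first base of each site, so after positions 73, 165.
Linear molecule, 2 cuts → 3 fragments:
  1–73 → 73 bp
  74–165 → 92 bp
  166–205 → 40 bp
Sorted largest to smallest: 92, 73, 40 bp.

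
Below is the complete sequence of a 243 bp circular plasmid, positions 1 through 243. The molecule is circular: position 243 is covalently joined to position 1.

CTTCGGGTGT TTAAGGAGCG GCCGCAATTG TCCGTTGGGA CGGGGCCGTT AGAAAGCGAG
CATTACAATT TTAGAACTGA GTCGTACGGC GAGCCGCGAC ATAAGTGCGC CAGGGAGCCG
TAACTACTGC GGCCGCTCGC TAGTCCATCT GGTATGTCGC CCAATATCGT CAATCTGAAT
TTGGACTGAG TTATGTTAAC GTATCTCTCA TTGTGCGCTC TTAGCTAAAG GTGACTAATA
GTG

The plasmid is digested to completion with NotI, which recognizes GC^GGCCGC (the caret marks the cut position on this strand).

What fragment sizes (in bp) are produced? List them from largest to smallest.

132, 111 bp

NotI sites (GCGGCCGC) start at positions 18, 129.
NotI cuts after base 2 of each site, so after positions 19, 130.
Circular molecule, 2 cuts → 2 fragments:
  20–130 → 111 bp
  131–243 then 1–19 → 113 + 19 = 132 bp
Sorted largest to smallest: 132, 111 bp.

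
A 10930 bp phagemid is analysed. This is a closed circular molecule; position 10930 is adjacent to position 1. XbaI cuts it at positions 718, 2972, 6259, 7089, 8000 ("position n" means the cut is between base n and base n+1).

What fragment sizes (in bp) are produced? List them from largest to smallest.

Circular molecule, 5 cuts → 5 fragments:
  2972 − 718 = 2254 bp
  6259 − 2972 = 3287 bp
  7089 − 6259 = 830 bp
  8000 − 7089 = 911 bp
  wrap: 10930 − 8000 + 718 = 3648 bp
Sorted largest to smallest: 3648, 3287, 2254, 911, 830 bp.

3648, 3287, 2254, 911, 830 bp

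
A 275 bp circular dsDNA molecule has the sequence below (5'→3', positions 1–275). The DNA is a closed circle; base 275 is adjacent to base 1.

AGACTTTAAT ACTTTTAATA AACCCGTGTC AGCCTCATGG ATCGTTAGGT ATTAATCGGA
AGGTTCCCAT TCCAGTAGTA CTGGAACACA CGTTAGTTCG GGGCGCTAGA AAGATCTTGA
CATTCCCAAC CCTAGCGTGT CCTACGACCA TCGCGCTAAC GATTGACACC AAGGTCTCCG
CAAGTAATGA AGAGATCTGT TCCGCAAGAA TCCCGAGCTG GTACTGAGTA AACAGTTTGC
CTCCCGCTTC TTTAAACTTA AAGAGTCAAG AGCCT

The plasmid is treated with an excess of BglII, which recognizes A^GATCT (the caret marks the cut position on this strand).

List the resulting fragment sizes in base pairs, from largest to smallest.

194, 81 bp

BglII sites (AGATCT) start at positions 112, 193.
BglII cuts after the first base of each site, so after positions 112, 193.
Circular molecule, 2 cuts → 2 fragments:
  113–193 → 81 bp
  194–275 then 1–112 → 82 + 112 = 194 bp
Sorted largest to smallest: 194, 81 bp.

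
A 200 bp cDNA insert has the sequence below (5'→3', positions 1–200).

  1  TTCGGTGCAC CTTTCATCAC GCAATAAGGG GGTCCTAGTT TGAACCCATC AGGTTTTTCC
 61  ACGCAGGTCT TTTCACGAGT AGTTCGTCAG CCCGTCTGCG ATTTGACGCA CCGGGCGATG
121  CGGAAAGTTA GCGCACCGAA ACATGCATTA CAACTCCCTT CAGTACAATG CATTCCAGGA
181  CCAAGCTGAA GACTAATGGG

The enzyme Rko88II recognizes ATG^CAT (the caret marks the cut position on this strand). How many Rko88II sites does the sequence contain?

ATGCAT occurs starting at positions 143, 168.
Rko88II cuts at 2 sites.

2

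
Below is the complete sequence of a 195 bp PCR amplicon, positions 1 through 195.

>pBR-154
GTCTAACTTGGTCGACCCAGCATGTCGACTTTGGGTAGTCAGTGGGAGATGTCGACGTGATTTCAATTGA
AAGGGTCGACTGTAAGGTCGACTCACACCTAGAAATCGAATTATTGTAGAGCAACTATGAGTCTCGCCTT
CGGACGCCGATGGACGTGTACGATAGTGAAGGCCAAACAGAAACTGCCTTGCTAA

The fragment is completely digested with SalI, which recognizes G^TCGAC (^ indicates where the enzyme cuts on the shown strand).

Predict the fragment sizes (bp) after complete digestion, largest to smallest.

108, 27, 24, 13, 12, 11 bp

SalI sites (GTCGAC) start at positions 11, 24, 51, 75, 87.
SalI cuts after the first base of each site, so after positions 11, 24, 51, 75, 87.
Linear molecule, 5 cuts → 6 fragments:
  1–11 → 11 bp
  12–24 → 13 bp
  25–51 → 27 bp
  52–75 → 24 bp
  76–87 → 12 bp
  88–195 → 108 bp
Sorted largest to smallest: 108, 27, 24, 13, 12, 11 bp.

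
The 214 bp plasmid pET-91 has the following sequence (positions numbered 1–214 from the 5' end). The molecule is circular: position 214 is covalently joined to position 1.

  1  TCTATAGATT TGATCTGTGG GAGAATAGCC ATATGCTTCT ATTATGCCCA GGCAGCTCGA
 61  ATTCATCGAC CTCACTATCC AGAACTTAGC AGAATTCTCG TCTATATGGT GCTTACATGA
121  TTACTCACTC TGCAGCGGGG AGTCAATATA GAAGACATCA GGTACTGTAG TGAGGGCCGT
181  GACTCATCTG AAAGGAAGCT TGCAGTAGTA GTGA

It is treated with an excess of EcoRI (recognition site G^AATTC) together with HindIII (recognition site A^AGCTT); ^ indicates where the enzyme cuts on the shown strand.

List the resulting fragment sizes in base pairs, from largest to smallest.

104, 77, 33 bp

EcoRI sites (GAATTC) start at positions 59, 92.
EcoRI cuts after the first base of each site, so after positions 59, 92.
The HindIII site (AAGCTT) starts at position 196.
HindIII cuts after the first base of each site, so after position 196.
Combined cut positions: 59, 92, 196.
Circular molecule, 3 cuts → 3 fragments:
  60–92 → 33 bp
  93–196 → 104 bp
  197–214 then 1–59 → 18 + 59 = 77 bp
Sorted largest to smallest: 104, 77, 33 bp.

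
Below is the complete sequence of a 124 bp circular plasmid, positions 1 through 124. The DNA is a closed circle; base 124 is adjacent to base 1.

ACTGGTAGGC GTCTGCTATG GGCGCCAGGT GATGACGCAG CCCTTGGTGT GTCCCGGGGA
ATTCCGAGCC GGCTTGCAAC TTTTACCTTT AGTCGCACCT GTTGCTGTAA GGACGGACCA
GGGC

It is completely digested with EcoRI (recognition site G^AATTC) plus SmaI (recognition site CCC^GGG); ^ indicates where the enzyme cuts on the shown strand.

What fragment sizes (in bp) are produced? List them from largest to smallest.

120, 4 bp

The EcoRI site (GAATTC) starts at position 59.
EcoRI cuts after the first base of each site, so after position 59.
The SmaI site (CCCGGG) starts at position 53.
SmaI cuts after base 3 of each site, so after position 55.
Combined cut positions: 55, 59.
Circular molecule, 2 cuts → 2 fragments:
  56–59 → 4 bp
  60–124 then 1–55 → 65 + 55 = 120 bp
Sorted largest to smallest: 120, 4 bp.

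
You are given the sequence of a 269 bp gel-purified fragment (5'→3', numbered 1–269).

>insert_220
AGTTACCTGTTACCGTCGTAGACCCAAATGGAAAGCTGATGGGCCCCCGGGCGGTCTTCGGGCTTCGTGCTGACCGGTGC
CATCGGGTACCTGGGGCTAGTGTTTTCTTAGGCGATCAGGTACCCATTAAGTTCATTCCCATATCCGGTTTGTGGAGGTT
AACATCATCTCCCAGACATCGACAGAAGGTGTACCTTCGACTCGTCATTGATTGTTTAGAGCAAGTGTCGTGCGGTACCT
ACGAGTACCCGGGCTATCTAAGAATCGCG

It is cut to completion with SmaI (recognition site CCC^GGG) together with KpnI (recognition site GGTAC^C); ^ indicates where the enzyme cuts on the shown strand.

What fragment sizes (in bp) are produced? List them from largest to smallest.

115, 48, 42, 33, 19, 12 bp

SmaI sites (CCCGGG) start at positions 46, 248.
SmaI cuts after base 3 of each site, so after positions 48, 250.
KpnI sites (GGTACC) start at positions 86, 119, 234.
KpnI cuts after base 5 of each site (before the last base), so after positions 90, 123, 238.
Combined cut positions: 48, 90, 123, 238, 250.
Linear molecule, 5 cuts → 6 fragments:
  1–48 → 48 bp
  49–90 → 42 bp
  91–123 → 33 bp
  124–238 → 115 bp
  239–250 → 12 bp
  251–269 → 19 bp
Sorted largest to smallest: 115, 48, 42, 33, 19, 12 bp.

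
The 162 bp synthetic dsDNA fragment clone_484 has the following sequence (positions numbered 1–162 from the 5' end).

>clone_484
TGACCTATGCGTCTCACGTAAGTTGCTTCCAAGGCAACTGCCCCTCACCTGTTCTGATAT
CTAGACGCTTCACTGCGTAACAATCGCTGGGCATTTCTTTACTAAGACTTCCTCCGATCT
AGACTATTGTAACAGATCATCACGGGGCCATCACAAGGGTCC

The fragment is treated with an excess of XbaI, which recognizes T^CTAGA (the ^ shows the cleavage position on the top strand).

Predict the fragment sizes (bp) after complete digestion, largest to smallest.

XbaI sites (TCTAGA) start at positions 60, 118.
XbaI cuts after the first base of each site, so after positions 60, 118.
Linear molecule, 2 cuts → 3 fragments:
  1–60 → 60 bp
  61–118 → 58 bp
  119–162 → 44 bp
Sorted largest to smallest: 60, 58, 44 bp.

60, 58, 44 bp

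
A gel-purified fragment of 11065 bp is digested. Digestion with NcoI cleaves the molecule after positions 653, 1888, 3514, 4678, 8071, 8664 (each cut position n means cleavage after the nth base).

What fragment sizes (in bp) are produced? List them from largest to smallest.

Linear molecule, 6 cuts → 7 fragments:
  653 − 0 = 653 bp
  1888 − 653 = 1235 bp
  3514 − 1888 = 1626 bp
  4678 − 3514 = 1164 bp
  8071 − 4678 = 3393 bp
  8664 − 8071 = 593 bp
  11065 − 8664 = 2401 bp
Sorted largest to smallest: 3393, 2401, 1626, 1235, 1164, 653, 593 bp.

3393, 2401, 1626, 1235, 1164, 653, 593 bp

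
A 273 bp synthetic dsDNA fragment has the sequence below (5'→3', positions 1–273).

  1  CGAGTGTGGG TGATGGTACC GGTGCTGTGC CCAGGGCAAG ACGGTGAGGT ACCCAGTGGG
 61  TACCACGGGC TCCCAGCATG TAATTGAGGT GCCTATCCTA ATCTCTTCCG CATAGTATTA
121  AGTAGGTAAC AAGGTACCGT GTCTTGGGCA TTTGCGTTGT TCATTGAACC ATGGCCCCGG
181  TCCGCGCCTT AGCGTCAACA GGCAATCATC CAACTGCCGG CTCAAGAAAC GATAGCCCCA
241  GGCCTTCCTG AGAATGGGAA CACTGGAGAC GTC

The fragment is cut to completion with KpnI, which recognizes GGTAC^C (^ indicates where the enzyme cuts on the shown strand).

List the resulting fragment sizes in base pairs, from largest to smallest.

136, 74, 33, 19, 11 bp

KpnI sites (GGTACC) start at positions 15, 48, 59, 133.
KpnI cuts after base 5 of each site (before the last base), so after positions 19, 52, 63, 137.
Linear molecule, 4 cuts → 5 fragments:
  1–19 → 19 bp
  20–52 → 33 bp
  53–63 → 11 bp
  64–137 → 74 bp
  138–273 → 136 bp
Sorted largest to smallest: 136, 74, 33, 19, 11 bp.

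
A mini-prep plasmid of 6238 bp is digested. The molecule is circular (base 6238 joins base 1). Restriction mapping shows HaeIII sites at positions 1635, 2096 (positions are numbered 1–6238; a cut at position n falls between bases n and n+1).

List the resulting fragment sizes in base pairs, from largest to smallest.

Circular molecule, 2 cuts → 2 fragments:
  2096 − 1635 = 461 bp
  wrap: 6238 − 2096 + 1635 = 5777 bp
Sorted largest to smallest: 5777, 461 bp.

5777, 461 bp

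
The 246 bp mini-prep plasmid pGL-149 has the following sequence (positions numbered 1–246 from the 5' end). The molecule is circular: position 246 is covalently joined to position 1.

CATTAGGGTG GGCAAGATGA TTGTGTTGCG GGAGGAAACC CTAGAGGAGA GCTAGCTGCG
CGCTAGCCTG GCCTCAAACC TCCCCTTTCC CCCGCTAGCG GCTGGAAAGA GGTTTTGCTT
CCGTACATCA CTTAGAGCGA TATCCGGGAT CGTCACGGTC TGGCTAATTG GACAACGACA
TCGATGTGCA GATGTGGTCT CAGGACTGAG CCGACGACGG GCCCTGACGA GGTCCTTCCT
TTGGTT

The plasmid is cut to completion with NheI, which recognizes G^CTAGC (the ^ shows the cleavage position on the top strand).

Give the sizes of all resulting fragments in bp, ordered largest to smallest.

203, 32, 11 bp

NheI sites (GCTAGC) start at positions 51, 62, 94.
NheI cuts after the first base of each site, so after positions 51, 62, 94.
Circular molecule, 3 cuts → 3 fragments:
  52–62 → 11 bp
  63–94 → 32 bp
  95–246 then 1–51 → 152 + 51 = 203 bp
Sorted largest to smallest: 203, 32, 11 bp.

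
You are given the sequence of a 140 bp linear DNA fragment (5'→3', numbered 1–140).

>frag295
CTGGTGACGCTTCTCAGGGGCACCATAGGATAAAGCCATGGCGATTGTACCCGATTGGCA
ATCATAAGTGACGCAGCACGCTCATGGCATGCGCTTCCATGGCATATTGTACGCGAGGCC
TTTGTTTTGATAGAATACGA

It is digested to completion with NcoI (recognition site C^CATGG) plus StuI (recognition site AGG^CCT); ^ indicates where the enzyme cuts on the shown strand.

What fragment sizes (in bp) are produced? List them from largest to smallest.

NcoI sites (CCATGG) start at positions 36, 97.
NcoI cuts after the first base of each site, so after positions 36, 97.
The StuI site (AGGCCT) starts at position 116.
StuI cuts after base 3 of each site, so after position 118.
Combined cut positions: 36, 97, 118.
Linear molecule, 3 cuts → 4 fragments:
  1–36 → 36 bp
  37–97 → 61 bp
  98–118 → 21 bp
  119–140 → 22 bp
Sorted largest to smallest: 61, 36, 22, 21 bp.

61, 36, 22, 21 bp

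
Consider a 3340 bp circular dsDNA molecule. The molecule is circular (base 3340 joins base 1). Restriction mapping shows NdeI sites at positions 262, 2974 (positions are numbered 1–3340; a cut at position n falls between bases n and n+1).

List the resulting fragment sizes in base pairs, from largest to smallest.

2712, 628 bp

Circular molecule, 2 cuts → 2 fragments:
  2974 − 262 = 2712 bp
  wrap: 3340 − 2974 + 262 = 628 bp
Sorted largest to smallest: 2712, 628 bp.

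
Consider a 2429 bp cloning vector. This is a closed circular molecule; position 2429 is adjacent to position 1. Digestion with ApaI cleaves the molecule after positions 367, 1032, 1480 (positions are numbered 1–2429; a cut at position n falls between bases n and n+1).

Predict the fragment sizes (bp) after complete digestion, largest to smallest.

1316, 665, 448 bp

Circular molecule, 3 cuts → 3 fragments:
  1032 − 367 = 665 bp
  1480 − 1032 = 448 bp
  wrap: 2429 − 1480 + 367 = 1316 bp
Sorted largest to smallest: 1316, 665, 448 bp.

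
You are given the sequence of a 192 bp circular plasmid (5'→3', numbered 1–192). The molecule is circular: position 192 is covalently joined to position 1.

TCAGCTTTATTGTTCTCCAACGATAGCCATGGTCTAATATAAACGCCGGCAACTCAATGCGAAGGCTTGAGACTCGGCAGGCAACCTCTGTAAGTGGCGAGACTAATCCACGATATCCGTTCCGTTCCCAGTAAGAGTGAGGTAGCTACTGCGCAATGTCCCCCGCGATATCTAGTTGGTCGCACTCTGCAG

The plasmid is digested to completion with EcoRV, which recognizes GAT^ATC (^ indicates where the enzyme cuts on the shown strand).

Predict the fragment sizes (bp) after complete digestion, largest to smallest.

137, 55 bp

EcoRV sites (GATATC) start at positions 112, 167.
EcoRV cuts after base 3 of each site, so after positions 114, 169.
Circular molecule, 2 cuts → 2 fragments:
  115–169 → 55 bp
  170–192 then 1–114 → 23 + 114 = 137 bp
Sorted largest to smallest: 137, 55 bp.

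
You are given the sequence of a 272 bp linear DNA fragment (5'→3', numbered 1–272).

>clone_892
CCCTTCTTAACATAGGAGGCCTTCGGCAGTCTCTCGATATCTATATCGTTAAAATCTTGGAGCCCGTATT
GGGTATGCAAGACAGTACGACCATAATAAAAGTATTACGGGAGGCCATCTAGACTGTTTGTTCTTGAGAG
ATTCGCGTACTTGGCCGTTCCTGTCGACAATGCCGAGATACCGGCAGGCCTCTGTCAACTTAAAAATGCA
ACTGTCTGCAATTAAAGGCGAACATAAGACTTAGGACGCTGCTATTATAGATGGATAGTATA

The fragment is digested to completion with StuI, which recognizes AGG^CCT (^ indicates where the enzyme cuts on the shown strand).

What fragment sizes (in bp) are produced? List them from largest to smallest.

169, 84, 19 bp

StuI sites (AGGCCT) start at positions 17, 186.
StuI cuts after base 3 of each site, so after positions 19, 188.
Linear molecule, 2 cuts → 3 fragments:
  1–19 → 19 bp
  20–188 → 169 bp
  189–272 → 84 bp
Sorted largest to smallest: 169, 84, 19 bp.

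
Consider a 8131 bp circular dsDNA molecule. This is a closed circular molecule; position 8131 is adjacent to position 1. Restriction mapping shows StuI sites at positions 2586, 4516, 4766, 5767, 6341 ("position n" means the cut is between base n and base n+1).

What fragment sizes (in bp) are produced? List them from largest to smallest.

4376, 1930, 1001, 574, 250 bp

Circular molecule, 5 cuts → 5 fragments:
  4516 − 2586 = 1930 bp
  4766 − 4516 = 250 bp
  5767 − 4766 = 1001 bp
  6341 − 5767 = 574 bp
  wrap: 8131 − 6341 + 2586 = 4376 bp
Sorted largest to smallest: 4376, 1930, 1001, 574, 250 bp.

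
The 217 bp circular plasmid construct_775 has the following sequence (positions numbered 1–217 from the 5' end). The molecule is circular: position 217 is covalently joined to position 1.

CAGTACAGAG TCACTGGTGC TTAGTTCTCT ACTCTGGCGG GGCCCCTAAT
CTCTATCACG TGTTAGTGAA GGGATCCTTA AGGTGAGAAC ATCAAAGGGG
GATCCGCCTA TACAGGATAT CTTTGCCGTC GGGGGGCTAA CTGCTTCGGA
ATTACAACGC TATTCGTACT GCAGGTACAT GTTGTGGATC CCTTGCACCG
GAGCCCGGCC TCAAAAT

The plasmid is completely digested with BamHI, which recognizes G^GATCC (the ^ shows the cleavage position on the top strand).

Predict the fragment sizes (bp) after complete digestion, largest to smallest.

103, 86, 28 bp

BamHI sites (GGATCC) start at positions 72, 100, 186.
BamHI cuts after the first base of each site, so after positions 72, 100, 186.
Circular molecule, 3 cuts → 3 fragments:
  73–100 → 28 bp
  101–186 → 86 bp
  187–217 then 1–72 → 31 + 72 = 103 bp
Sorted largest to smallest: 103, 86, 28 bp.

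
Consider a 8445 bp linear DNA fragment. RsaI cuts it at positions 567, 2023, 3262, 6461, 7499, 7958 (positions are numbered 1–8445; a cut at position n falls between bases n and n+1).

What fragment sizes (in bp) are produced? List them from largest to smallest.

Linear molecule, 6 cuts → 7 fragments:
  567 − 0 = 567 bp
  2023 − 567 = 1456 bp
  3262 − 2023 = 1239 bp
  6461 − 3262 = 3199 bp
  7499 − 6461 = 1038 bp
  7958 − 7499 = 459 bp
  8445 − 7958 = 487 bp
Sorted largest to smallest: 3199, 1456, 1239, 1038, 567, 487, 459 bp.

3199, 1456, 1239, 1038, 567, 487, 459 bp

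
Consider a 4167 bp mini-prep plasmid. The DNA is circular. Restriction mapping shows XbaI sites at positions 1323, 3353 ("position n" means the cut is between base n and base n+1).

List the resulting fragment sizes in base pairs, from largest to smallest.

Circular molecule, 2 cuts → 2 fragments:
  3353 − 1323 = 2030 bp
  wrap: 4167 − 3353 + 1323 = 2137 bp
Sorted largest to smallest: 2137, 2030 bp.

2137, 2030 bp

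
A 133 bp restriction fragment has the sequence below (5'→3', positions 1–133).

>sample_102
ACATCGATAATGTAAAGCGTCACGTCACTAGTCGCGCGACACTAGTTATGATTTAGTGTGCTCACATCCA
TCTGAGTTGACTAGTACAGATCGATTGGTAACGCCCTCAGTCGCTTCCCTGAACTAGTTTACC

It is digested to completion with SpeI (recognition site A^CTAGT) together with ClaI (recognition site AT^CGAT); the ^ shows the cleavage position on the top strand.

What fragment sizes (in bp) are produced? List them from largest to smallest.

SpeI sites (ACTAGT) start at positions 27, 41, 80, 123.
SpeI cuts after the first base of each site, so after positions 27, 41, 80, 123.
ClaI sites (ATCGAT) start at positions 3, 90.
ClaI cuts after base 2 of each site, so after positions 4, 91.
Combined cut positions: 4, 27, 41, 80, 91, 123.
Linear molecule, 6 cuts → 7 fragments:
  1–4 → 4 bp
  5–27 → 23 bp
  28–41 → 14 bp
  42–80 → 39 bp
  81–91 → 11 bp
  92–123 → 32 bp
  124–133 → 10 bp
Sorted largest to smallest: 39, 32, 23, 14, 11, 10, 4 bp.

39, 32, 23, 14, 11, 10, 4 bp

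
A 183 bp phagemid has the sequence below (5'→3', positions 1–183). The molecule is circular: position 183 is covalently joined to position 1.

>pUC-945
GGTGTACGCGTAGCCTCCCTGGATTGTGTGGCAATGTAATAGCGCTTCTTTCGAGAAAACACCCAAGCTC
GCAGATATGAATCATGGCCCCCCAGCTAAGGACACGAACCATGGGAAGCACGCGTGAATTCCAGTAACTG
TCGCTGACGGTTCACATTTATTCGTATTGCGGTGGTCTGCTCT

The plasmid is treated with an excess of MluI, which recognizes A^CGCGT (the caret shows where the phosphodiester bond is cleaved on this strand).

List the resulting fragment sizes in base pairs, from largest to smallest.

114, 69 bp

MluI sites (ACGCGT) start at positions 6, 120.
MluI cuts after the first base of each site, so after positions 6, 120.
Circular molecule, 2 cuts → 2 fragments:
  7–120 → 114 bp
  121–183 then 1–6 → 63 + 6 = 69 bp
Sorted largest to smallest: 114, 69 bp.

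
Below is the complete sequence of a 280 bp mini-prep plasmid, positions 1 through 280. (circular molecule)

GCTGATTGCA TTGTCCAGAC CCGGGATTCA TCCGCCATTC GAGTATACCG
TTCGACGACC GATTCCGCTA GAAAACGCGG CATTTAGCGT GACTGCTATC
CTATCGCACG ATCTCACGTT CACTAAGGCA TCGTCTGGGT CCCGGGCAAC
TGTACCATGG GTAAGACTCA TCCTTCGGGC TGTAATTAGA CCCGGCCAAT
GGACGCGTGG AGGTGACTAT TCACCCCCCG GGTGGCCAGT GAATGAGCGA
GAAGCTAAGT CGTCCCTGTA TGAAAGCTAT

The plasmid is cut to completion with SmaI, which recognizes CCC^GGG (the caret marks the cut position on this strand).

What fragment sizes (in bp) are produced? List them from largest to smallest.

SmaI sites (CCCGGG) start at positions 20, 141, 227.
SmaI cuts after base 3 of each site, so after positions 22, 143, 229.
Circular molecule, 3 cuts → 3 fragments:
  23–143 → 121 bp
  144–229 → 86 bp
  230–280 then 1–22 → 51 + 22 = 73 bp
Sorted largest to smallest: 121, 86, 73 bp.

121, 86, 73 bp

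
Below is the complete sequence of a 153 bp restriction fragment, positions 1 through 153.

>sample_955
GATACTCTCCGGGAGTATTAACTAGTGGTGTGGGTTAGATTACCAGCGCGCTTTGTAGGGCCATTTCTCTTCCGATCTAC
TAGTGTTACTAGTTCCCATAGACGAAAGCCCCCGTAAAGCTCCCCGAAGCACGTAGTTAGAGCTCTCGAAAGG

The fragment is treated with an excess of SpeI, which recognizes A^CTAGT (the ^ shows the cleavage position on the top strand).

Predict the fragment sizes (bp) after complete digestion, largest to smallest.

SpeI sites (ACTAGT) start at positions 21, 79, 88.
SpeI cuts after the first base of each site, so after positions 21, 79, 88.
Linear molecule, 3 cuts → 4 fragments:
  1–21 → 21 bp
  22–79 → 58 bp
  80–88 → 9 bp
  89–153 → 65 bp
Sorted largest to smallest: 65, 58, 21, 9 bp.

65, 58, 21, 9 bp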